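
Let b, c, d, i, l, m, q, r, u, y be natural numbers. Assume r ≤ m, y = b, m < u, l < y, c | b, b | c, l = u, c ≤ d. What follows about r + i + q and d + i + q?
r + i + q < d + i + q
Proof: b | c and c | b, hence b = c. Because r ≤ m and m < u, r < u. From y = b and l < y, l < b. Since l = u, u < b. Because r < u, r < b. Because b = c, r < c. c ≤ d, so r < d. Then r + i < d + i. Then r + i + q < d + i + q.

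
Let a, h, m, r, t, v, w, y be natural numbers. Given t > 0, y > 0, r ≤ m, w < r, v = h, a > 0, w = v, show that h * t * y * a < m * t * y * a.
w = v and v = h, hence w = h. Because w < r and r ≤ m, w < m. Since w = h, h < m. Since t > 0, by multiplying by a positive, h * t < m * t. Combined with y > 0, by multiplying by a positive, h * t * y < m * t * y. Combined with a > 0, by multiplying by a positive, h * t * y * a < m * t * y * a.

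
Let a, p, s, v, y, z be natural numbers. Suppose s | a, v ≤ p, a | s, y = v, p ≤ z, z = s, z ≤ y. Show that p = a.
From y = v and z ≤ y, z ≤ v. v ≤ p, so z ≤ p. Since p ≤ z, p = z. Since z = s, p = s. Since s | a and a | s, s = a. From p = s, p = a.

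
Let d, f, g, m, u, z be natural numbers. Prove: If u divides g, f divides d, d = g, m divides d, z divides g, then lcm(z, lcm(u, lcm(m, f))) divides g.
m divides d and f divides d, thus lcm(m, f) divides d. d = g, so lcm(m, f) divides g. u divides g, so lcm(u, lcm(m, f)) divides g. Since z divides g, lcm(z, lcm(u, lcm(m, f))) divides g.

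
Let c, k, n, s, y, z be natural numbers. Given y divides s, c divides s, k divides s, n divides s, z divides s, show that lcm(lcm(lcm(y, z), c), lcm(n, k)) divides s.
Because y divides s and z divides s, lcm(y, z) divides s. c divides s, so lcm(lcm(y, z), c) divides s. Because n divides s and k divides s, lcm(n, k) divides s. lcm(lcm(y, z), c) divides s, so lcm(lcm(lcm(y, z), c), lcm(n, k)) divides s.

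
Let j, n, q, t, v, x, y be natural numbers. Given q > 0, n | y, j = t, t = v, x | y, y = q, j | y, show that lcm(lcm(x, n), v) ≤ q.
Since x | y and n | y, lcm(x, n) | y. j = t and t = v, so j = v. Since j | y, v | y. lcm(x, n) | y, so lcm(lcm(x, n), v) | y. From y = q, lcm(lcm(x, n), v) | q. q > 0, so lcm(lcm(x, n), v) ≤ q.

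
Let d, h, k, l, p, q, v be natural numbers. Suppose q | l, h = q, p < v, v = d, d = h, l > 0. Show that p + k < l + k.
d = h and h = q, thus d = q. Since v = d and p < v, p < d. d = q, so p < q. Because q | l and l > 0, q ≤ l. From p < q, p < l. Then p + k < l + k.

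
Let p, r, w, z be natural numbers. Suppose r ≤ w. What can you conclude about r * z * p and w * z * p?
r * z * p ≤ w * z * p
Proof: r ≤ w. By multiplying by a non-negative, r * z ≤ w * z. By multiplying by a non-negative, r * z * p ≤ w * z * p.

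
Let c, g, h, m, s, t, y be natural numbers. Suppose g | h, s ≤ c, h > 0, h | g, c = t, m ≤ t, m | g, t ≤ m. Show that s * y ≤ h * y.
c = t and s ≤ c, so s ≤ t. Since m ≤ t and t ≤ m, m = t. g | h and h | g, so g = h. m | g, so m | h. m = t, so t | h. h > 0, so t ≤ h. From s ≤ t, s ≤ h. Then s * y ≤ h * y.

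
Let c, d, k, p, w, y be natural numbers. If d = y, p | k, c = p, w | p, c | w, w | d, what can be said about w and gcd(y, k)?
w | gcd(y, k)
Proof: d = y and w | d, hence w | y. c = p and c | w, so p | w. w | p, so p = w. Since p | k, w | k. w | y, so w | gcd(y, k).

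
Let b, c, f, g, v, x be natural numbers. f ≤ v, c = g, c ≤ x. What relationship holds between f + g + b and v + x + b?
f + g + b ≤ v + x + b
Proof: From c = g and c ≤ x, g ≤ x. f ≤ v, so f + g ≤ v + x. Then f + g + b ≤ v + x + b.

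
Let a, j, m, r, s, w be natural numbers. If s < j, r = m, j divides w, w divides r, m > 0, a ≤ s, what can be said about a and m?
a < m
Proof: a ≤ s and s < j, hence a < j. Since j divides w and w divides r, j divides r. r = m, so j divides m. From m > 0, j ≤ m. a < j, so a < m.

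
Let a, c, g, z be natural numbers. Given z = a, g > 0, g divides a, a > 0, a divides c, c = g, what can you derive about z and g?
z = g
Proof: From c = g and a divides c, a divides g. g > 0, so a ≤ g. Since g divides a and a > 0, g ≤ a. Since a ≤ g, a = g. Since z = a, z = g.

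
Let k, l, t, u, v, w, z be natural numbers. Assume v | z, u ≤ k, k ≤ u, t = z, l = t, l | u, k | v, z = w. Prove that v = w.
From u ≤ k and k ≤ u, u = k. From l = t and l | u, t | u. Since t = z, z | u. Since u = k, z | k. k | v, so z | v. v | z, so v = z. Since z = w, v = w.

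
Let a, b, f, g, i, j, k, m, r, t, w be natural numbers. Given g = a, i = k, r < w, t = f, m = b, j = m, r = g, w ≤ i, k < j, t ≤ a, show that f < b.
Since t = f and t ≤ a, f ≤ a. Because r = g and g = a, r = a. r < w and w ≤ i, so r < i. Because r = a, a < i. i = k, so a < k. Because f ≤ a, f < k. j = m and k < j, hence k < m. m = b, so k < b. f < k, so f < b.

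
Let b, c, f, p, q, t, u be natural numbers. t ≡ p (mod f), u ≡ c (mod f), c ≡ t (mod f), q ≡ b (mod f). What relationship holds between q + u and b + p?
q + u ≡ b + p (mod f)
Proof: Because u ≡ c (mod f) and c ≡ t (mod f), u ≡ t (mod f). From t ≡ p (mod f), u ≡ p (mod f). q ≡ b (mod f), so q + u ≡ b + p (mod f).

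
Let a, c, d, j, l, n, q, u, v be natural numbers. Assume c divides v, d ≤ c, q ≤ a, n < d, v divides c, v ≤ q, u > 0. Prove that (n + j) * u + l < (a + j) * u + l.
Because n < d and d ≤ c, n < c. v divides c and c divides v, thus v = c. Since v ≤ q, c ≤ q. q ≤ a, so c ≤ a. Since n < c, n < a. Then n + j < a + j. Since u > 0, by multiplying by a positive, (n + j) * u < (a + j) * u. Then (n + j) * u + l < (a + j) * u + l.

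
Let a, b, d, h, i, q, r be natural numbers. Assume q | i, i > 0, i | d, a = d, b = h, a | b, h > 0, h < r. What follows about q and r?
q < r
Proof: q | i and i > 0, thus q ≤ i. Because b = h and a | b, a | h. a = d, so d | h. Since i | d, i | h. Since h > 0, i ≤ h. q ≤ i, so q ≤ h. h < r, so q < r.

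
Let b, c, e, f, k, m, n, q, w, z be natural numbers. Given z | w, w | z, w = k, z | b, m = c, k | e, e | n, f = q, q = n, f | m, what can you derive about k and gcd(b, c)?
k | gcd(b, c)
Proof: z | w and w | z, so z = w. w = k, so z = k. Since z | b, k | b. k | e and e | n, therefore k | n. f = q and q = n, therefore f = n. Since f | m, n | m. Since k | n, k | m. From m = c, k | c. k | b, so k | gcd(b, c).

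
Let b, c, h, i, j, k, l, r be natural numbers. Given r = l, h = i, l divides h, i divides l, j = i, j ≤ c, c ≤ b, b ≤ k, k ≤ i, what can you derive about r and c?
r = c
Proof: h = i and l divides h, so l divides i. Since i divides l, l = i. Since r = l, r = i. From j = i and j ≤ c, i ≤ c. Because c ≤ b and b ≤ k, c ≤ k. Since k ≤ i, c ≤ i. i ≤ c, so i = c. r = i, so r = c.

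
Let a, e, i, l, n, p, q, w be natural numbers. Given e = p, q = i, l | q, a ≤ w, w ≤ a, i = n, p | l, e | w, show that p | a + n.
From w ≤ a and a ≤ w, w = a. e | w, so e | a. e = p, so p | a. Since q = i and l | q, l | i. i = n, so l | n. p | l, so p | n. p | a, so p | a + n.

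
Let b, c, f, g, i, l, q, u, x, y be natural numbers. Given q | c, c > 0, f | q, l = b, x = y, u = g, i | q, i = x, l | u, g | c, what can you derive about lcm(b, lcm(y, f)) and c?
lcm(b, lcm(y, f)) ≤ c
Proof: u = g and l | u, therefore l | g. Since g | c, l | c. l = b, so b | c. Because i = x and x = y, i = y. Since i | q, y | q. Since f | q, lcm(y, f) | q. q | c, so lcm(y, f) | c. b | c, so lcm(b, lcm(y, f)) | c. c > 0, so lcm(b, lcm(y, f)) ≤ c.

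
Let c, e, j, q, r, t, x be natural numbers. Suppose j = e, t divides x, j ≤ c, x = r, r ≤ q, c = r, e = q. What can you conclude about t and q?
t divides q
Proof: j = e and j ≤ c, thus e ≤ c. c = r, so e ≤ r. Since e = q, q ≤ r. Because r ≤ q, r = q. From x = r and t divides x, t divides r. Since r = q, t divides q.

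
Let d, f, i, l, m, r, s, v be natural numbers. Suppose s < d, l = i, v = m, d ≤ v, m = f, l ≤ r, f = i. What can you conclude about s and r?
s < r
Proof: v = m and m = f, hence v = f. Since f = i, v = i. d ≤ v, so d ≤ i. Because l = i and l ≤ r, i ≤ r. d ≤ i, so d ≤ r. Since s < d, s < r.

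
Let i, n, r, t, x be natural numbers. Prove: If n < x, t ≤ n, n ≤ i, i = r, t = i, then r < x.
Because t = i and t ≤ n, i ≤ n. n ≤ i, so n = i. n < x, so i < x. Since i = r, r < x.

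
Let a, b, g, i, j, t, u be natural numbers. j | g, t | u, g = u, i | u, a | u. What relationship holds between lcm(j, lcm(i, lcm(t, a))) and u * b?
lcm(j, lcm(i, lcm(t, a))) | u * b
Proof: g = u and j | g, hence j | u. Since t | u and a | u, lcm(t, a) | u. Because i | u, lcm(i, lcm(t, a)) | u. Since j | u, lcm(j, lcm(i, lcm(t, a))) | u. Then lcm(j, lcm(i, lcm(t, a))) | u * b.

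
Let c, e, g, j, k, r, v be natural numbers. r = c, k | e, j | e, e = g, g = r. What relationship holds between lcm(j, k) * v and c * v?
lcm(j, k) * v | c * v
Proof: Because g = r and r = c, g = c. j | e and k | e, thus lcm(j, k) | e. Because e = g, lcm(j, k) | g. g = c, so lcm(j, k) | c. Then lcm(j, k) * v | c * v.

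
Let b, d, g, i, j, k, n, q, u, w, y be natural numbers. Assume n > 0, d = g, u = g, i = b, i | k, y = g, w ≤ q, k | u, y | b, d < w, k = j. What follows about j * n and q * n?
j * n < q * n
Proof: From y = g and y | b, g | b. i = b and i | k, thus b | k. Since g | b, g | k. Since u = g and k | u, k | g. Since g | k, g = k. Since k = j, g = j. d < w and w ≤ q, therefore d < q. d = g, so g < q. g = j, so j < q. n > 0, so j * n < q * n.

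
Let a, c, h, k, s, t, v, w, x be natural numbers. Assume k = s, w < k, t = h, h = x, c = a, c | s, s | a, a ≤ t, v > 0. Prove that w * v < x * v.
k = s and w < k, therefore w < s. Because t = h and h = x, t = x. From c = a and c | s, a | s. s | a, so a = s. Since a ≤ t, s ≤ t. Since t = x, s ≤ x. Since w < s, w < x. Since v > 0, w * v < x * v.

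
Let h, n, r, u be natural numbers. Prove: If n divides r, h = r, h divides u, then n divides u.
h = r and h divides u, therefore r divides u. Since n divides r, n divides u.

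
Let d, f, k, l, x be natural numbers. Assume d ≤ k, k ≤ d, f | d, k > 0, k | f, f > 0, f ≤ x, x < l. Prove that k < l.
d ≤ k and k ≤ d, therefore d = k. Since f | d, f | k. k > 0, so f ≤ k. Because k | f and f > 0, k ≤ f. Since f ≤ k, f = k. f ≤ x and x < l, hence f < l. f = k, so k < l.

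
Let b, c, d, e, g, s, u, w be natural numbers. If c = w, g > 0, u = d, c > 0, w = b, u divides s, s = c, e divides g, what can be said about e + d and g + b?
e + d ≤ g + b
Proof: e divides g and g > 0, so e ≤ g. From c = w and w = b, c = b. s = c and u divides s, therefore u divides c. u = d, so d divides c. Since c > 0, d ≤ c. From c = b, d ≤ b. e ≤ g, so e + d ≤ g + b.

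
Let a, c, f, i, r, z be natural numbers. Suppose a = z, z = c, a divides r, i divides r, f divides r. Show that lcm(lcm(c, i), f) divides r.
a = z and z = c, thus a = c. a divides r, so c divides r. Since i divides r, lcm(c, i) divides r. Since f divides r, lcm(lcm(c, i), f) divides r.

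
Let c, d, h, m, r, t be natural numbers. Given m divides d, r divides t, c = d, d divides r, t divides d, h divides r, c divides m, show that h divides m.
From r divides t and t divides d, r divides d. d divides r, so r = d. Since c = d and c divides m, d divides m. Since m divides d, d = m. r = d, so r = m. h divides r, so h divides m.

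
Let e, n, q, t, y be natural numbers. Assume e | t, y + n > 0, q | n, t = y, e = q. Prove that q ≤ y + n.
t = y and e | t, hence e | y. From e = q, q | y. q | n, so q | y + n. Since y + n > 0, q ≤ y + n.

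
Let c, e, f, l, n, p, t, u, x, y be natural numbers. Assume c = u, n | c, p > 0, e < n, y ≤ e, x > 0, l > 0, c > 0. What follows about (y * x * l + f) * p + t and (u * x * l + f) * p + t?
(y * x * l + f) * p + t < (u * x * l + f) * p + t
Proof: Because n | c and c > 0, n ≤ c. Since e < n, e < c. Since y ≤ e, y < c. From c = u, y < u. Because x > 0, y * x < u * x. Because l > 0, y * x * l < u * x * l. Then y * x * l + f < u * x * l + f. p > 0, so (y * x * l + f) * p < (u * x * l + f) * p. Then (y * x * l + f) * p + t < (u * x * l + f) * p + t.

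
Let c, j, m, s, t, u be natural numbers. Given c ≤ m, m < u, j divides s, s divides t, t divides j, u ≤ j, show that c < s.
From c ≤ m and m < u, c < u. Since s divides t and t divides j, s divides j. Since j divides s, j = s. Since u ≤ j, u ≤ s. Since c < u, c < s.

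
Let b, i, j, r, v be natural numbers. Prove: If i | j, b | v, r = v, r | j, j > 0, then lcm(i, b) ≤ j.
Because r = v and r | j, v | j. b | v, so b | j. Since i | j, lcm(i, b) | j. j > 0, so lcm(i, b) ≤ j.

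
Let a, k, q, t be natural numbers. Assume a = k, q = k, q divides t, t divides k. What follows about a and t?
a = t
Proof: From q = k and q divides t, k divides t. Since t divides k, k = t. Because a = k, a = t.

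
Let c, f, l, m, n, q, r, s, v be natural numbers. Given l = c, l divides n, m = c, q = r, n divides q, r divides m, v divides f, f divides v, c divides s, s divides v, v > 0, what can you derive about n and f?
n ≤ f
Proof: l = c and l divides n, so c divides n. Because q = r and n divides q, n divides r. r divides m, so n divides m. Since m = c, n divides c. Since c divides n, c = n. Since v divides f and f divides v, v = f. c divides s and s divides v, therefore c divides v. Since v > 0, c ≤ v. v = f, so c ≤ f. c = n, so n ≤ f.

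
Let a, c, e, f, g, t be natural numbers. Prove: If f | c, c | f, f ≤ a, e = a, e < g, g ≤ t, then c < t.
f | c and c | f, thus f = c. f ≤ a, so c ≤ a. e = a and e < g, therefore a < g. c ≤ a, so c < g. From g ≤ t, c < t.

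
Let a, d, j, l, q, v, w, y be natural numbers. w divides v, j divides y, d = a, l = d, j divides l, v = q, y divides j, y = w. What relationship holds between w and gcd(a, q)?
w divides gcd(a, q)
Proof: Because j divides y and y divides j, j = y. y = w, so j = w. Since l = d and d = a, l = a. j divides l, so j divides a. j = w, so w divides a. v = q and w divides v, thus w divides q. w divides a, so w divides gcd(a, q).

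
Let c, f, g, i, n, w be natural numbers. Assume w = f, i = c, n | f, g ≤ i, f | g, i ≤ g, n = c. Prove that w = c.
g ≤ i and i ≤ g, hence g = i. i = c, so g = c. Since f | g, f | c. From n = c and n | f, c | f. f | c, so f = c. w = f, so w = c.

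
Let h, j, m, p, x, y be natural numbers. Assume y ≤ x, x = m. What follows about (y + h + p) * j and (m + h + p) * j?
(y + h + p) * j ≤ (m + h + p) * j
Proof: Since x = m and y ≤ x, y ≤ m. Then y + h ≤ m + h. Then y + h + p ≤ m + h + p. Then (y + h + p) * j ≤ (m + h + p) * j.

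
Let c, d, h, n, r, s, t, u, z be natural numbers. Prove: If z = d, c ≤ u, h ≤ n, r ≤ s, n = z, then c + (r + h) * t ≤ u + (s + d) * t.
Because n = z and z = d, n = d. Since h ≤ n, h ≤ d. r ≤ s, so r + h ≤ s + d. By multiplying by a non-negative, (r + h) * t ≤ (s + d) * t. Since c ≤ u, c + (r + h) * t ≤ u + (s + d) * t.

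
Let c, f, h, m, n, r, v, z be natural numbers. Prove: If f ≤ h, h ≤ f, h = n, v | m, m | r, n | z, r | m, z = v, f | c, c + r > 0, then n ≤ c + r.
f ≤ h and h ≤ f, therefore f = h. h = n, so f = n. From f | c, n | c. From m | r and r | m, m = r. Since z = v and n | z, n | v. v | m, so n | m. m = r, so n | r. Since n | c, n | c + r. Since c + r > 0, n ≤ c + r.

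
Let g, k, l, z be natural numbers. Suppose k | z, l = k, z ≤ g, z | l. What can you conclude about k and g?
k ≤ g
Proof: Because l = k and z | l, z | k. Since k | z, z = k. z ≤ g, so k ≤ g.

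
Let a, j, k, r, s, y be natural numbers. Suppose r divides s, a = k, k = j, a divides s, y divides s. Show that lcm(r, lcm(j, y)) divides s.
From a = k and k = j, a = j. a divides s, so j divides s. Since y divides s, lcm(j, y) divides s. Since r divides s, lcm(r, lcm(j, y)) divides s.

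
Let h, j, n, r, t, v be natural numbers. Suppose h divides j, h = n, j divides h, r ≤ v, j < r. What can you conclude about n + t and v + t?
n + t < v + t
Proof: From j divides h and h divides j, j = h. Since h = n, j = n. j < r, so n < r. Since r ≤ v, n < v. Then n + t < v + t.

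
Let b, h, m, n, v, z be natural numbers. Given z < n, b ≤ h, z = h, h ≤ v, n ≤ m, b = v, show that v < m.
b = v and b ≤ h, therefore v ≤ h. h ≤ v, so h = v. z = h, so z = v. z < n and n ≤ m, so z < m. Since z = v, v < m.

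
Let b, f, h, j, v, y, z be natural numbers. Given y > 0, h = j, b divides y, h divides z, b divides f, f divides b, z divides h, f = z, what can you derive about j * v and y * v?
j * v ≤ y * v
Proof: z divides h and h divides z, so z = h. Since h = j, z = j. b divides f and f divides b, thus b = f. f = z, so b = z. b divides y, so z divides y. y > 0, so z ≤ y. Because z = j, j ≤ y. By multiplying by a non-negative, j * v ≤ y * v.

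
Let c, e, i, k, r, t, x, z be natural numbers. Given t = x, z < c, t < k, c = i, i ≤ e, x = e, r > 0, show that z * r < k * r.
Since c = i and z < c, z < i. t = x and x = e, so t = e. From t < k, e < k. i ≤ e, so i < k. z < i, so z < k. Since r > 0, by multiplying by a positive, z * r < k * r.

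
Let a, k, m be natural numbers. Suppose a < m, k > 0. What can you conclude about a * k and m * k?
a * k < m * k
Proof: Because a < m and k > 0, by multiplying by a positive, a * k < m * k.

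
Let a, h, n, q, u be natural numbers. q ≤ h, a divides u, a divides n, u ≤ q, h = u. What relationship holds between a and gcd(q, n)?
a divides gcd(q, n)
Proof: h = u and q ≤ h, thus q ≤ u. u ≤ q, so u = q. a divides u, so a divides q. Since a divides n, a divides gcd(q, n).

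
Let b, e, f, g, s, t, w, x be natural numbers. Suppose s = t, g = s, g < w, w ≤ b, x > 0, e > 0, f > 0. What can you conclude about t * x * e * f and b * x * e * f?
t * x * e * f < b * x * e * f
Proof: g = s and g < w, so s < w. Since s = t, t < w. Since w ≤ b, t < b. Combining with x > 0, by multiplying by a positive, t * x < b * x. Since e > 0, by multiplying by a positive, t * x * e < b * x * e. From f > 0, by multiplying by a positive, t * x * e * f < b * x * e * f.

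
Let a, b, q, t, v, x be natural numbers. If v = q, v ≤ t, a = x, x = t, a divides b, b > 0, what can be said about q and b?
q ≤ b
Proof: Since v = q and v ≤ t, q ≤ t. From a = x and x = t, a = t. Because a divides b, t divides b. From b > 0, t ≤ b. q ≤ t, so q ≤ b.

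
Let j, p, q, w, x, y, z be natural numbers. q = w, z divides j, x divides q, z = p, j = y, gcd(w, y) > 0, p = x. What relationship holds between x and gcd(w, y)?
x ≤ gcd(w, y)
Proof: From q = w and x divides q, x divides w. Since z = p and p = x, z = x. From j = y and z divides j, z divides y. z = x, so x divides y. Since x divides w, x divides gcd(w, y). Since gcd(w, y) > 0, x ≤ gcd(w, y).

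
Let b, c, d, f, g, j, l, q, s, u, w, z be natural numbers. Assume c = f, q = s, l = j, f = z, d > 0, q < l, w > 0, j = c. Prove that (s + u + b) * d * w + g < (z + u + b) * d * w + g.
From j = c and c = f, j = f. Since f = z, j = z. From q = s and q < l, s < l. Since l = j, s < j. j = z, so s < z. Then s + u < z + u. Then s + u + b < z + u + b. Because d > 0, (s + u + b) * d < (z + u + b) * d. Since w > 0, (s + u + b) * d * w < (z + u + b) * d * w. Then (s + u + b) * d * w + g < (z + u + b) * d * w + g.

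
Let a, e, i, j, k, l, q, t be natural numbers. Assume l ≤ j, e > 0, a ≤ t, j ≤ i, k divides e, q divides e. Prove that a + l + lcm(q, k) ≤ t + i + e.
From l ≤ j and j ≤ i, l ≤ i. a ≤ t, so a + l ≤ t + i. q divides e and k divides e, so lcm(q, k) divides e. e > 0, so lcm(q, k) ≤ e. Since a + l ≤ t + i, a + l + lcm(q, k) ≤ t + i + e.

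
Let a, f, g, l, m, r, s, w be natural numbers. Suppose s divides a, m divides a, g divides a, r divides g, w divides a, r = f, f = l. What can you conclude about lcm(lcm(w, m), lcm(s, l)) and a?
lcm(lcm(w, m), lcm(s, l)) divides a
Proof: w divides a and m divides a, hence lcm(w, m) divides a. r = f and f = l, so r = l. Because r divides g, l divides g. From g divides a, l divides a. Since s divides a, lcm(s, l) divides a. lcm(w, m) divides a, so lcm(lcm(w, m), lcm(s, l)) divides a.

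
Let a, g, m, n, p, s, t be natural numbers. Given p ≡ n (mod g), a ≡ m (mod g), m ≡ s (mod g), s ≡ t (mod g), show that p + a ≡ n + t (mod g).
Since a ≡ m (mod g) and m ≡ s (mod g), a ≡ s (mod g). s ≡ t (mod g), so a ≡ t (mod g). Using p ≡ n (mod g), by adding congruences, p + a ≡ n + t (mod g).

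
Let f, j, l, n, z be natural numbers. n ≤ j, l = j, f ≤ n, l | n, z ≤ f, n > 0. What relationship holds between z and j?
z ≤ j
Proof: l | n and n > 0, therefore l ≤ n. Because l = j, j ≤ n. n ≤ j, so n = j. f ≤ n, so f ≤ j. z ≤ f, so z ≤ j.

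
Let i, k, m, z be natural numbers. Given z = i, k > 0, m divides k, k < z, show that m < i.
m divides k and k > 0, thus m ≤ k. k < z, so m < z. Since z = i, m < i.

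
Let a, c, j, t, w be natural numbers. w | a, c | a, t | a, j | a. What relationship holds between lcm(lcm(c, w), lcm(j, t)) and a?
lcm(lcm(c, w), lcm(j, t)) | a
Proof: c | a and w | a, therefore lcm(c, w) | a. j | a and t | a, therefore lcm(j, t) | a. Since lcm(c, w) | a, lcm(lcm(c, w), lcm(j, t)) | a.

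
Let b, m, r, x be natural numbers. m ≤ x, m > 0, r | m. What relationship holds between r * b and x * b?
r * b ≤ x * b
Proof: From r | m and m > 0, r ≤ m. m ≤ x, so r ≤ x. Then r * b ≤ x * b.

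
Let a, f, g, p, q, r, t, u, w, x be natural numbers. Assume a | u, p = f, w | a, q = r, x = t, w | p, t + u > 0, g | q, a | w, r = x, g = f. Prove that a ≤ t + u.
From w | a and a | w, w = a. From p = f and w | p, w | f. w = a, so a | f. From r = x and x = t, r = t. Since g = f and g | q, f | q. Since q = r, f | r. r = t, so f | t. a | f, so a | t. Since a | u, a | t + u. Since t + u > 0, a ≤ t + u.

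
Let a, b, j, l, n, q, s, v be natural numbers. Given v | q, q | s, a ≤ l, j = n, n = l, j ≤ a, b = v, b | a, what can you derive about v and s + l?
v | s + l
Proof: Because v | q and q | s, v | s. From j = n and n = l, j = l. j ≤ a, so l ≤ a. Since a ≤ l, a = l. b = v and b | a, thus v | a. a = l, so v | l. Since v | s, v | s + l.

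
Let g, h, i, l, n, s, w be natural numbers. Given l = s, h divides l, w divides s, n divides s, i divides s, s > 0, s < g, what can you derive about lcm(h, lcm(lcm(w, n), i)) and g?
lcm(h, lcm(lcm(w, n), i)) < g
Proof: l = s and h divides l, therefore h divides s. From w divides s and n divides s, lcm(w, n) divides s. i divides s, so lcm(lcm(w, n), i) divides s. h divides s, so lcm(h, lcm(lcm(w, n), i)) divides s. s > 0, so lcm(h, lcm(lcm(w, n), i)) ≤ s. Since s < g, lcm(h, lcm(lcm(w, n), i)) < g.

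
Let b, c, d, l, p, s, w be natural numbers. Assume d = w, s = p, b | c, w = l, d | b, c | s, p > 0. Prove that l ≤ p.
From b | c and c | s, b | s. Because d | b, d | s. Since s = p, d | p. d = w, so w | p. p > 0, so w ≤ p. Since w = l, l ≤ p.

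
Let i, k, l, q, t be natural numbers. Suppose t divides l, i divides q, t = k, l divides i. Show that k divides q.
t divides l and l divides i, so t divides i. From t = k, k divides i. i divides q, so k divides q.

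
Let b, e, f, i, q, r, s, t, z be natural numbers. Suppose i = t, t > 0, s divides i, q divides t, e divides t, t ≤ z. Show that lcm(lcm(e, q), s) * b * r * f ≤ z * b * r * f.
e divides t and q divides t, thus lcm(e, q) divides t. Since i = t and s divides i, s divides t. Since lcm(e, q) divides t, lcm(lcm(e, q), s) divides t. t > 0, so lcm(lcm(e, q), s) ≤ t. t ≤ z, so lcm(lcm(e, q), s) ≤ z. By multiplying by a non-negative, lcm(lcm(e, q), s) * b ≤ z * b. By multiplying by a non-negative, lcm(lcm(e, q), s) * b * r ≤ z * b * r. By multiplying by a non-negative, lcm(lcm(e, q), s) * b * r * f ≤ z * b * r * f.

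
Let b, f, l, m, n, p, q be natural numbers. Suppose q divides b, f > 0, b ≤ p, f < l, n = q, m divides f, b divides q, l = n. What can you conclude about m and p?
m < p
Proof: m divides f and f > 0, hence m ≤ f. l = n and n = q, so l = q. Since f < l, f < q. Since m ≤ f, m < q. b divides q and q divides b, thus b = q. b ≤ p, so q ≤ p. m < q, so m < p.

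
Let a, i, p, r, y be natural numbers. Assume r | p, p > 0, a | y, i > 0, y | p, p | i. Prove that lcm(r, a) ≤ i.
From a | y and y | p, a | p. Since r | p, lcm(r, a) | p. p > 0, so lcm(r, a) ≤ p. p | i and i > 0, so p ≤ i. Since lcm(r, a) ≤ p, lcm(r, a) ≤ i.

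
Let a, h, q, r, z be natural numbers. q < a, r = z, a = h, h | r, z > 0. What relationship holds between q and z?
q < z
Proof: a = h and q < a, therefore q < h. r = z and h | r, hence h | z. z > 0, so h ≤ z. Since q < h, q < z.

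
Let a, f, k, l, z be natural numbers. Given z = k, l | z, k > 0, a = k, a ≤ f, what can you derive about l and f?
l ≤ f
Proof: From z = k and l | z, l | k. k > 0, so l ≤ k. From a = k and a ≤ f, k ≤ f. l ≤ k, so l ≤ f.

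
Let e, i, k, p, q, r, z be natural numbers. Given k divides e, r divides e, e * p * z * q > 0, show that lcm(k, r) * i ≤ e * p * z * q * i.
Because k divides e and r divides e, lcm(k, r) divides e. Then lcm(k, r) divides e * p. Then lcm(k, r) divides e * p * z. Then lcm(k, r) divides e * p * z * q. Since e * p * z * q > 0, lcm(k, r) ≤ e * p * z * q. By multiplying by a non-negative, lcm(k, r) * i ≤ e * p * z * q * i.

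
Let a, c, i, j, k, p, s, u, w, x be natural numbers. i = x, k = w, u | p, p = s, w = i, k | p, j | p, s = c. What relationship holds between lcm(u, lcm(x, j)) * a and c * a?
lcm(u, lcm(x, j)) * a | c * a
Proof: From k = w and w = i, k = i. i = x, so k = x. k | p, so x | p. Since j | p, lcm(x, j) | p. Because u | p, lcm(u, lcm(x, j)) | p. p = s, so lcm(u, lcm(x, j)) | s. s = c, so lcm(u, lcm(x, j)) | c. Then lcm(u, lcm(x, j)) * a | c * a.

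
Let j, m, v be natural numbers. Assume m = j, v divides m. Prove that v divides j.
m = j and v divides m. By substitution, v divides j.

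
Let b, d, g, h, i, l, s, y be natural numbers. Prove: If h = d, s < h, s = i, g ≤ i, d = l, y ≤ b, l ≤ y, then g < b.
s = i and s < h, therefore i < h. h = d, so i < d. Because g ≤ i, g < d. From d = l, g < l. l ≤ y and y ≤ b, therefore l ≤ b. g < l, so g < b.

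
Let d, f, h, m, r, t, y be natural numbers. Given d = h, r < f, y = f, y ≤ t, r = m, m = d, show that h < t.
m = d and d = h, hence m = h. r = m and r < f, thus m < f. Because m = h, h < f. Since y = f and y ≤ t, f ≤ t. h < f, so h < t.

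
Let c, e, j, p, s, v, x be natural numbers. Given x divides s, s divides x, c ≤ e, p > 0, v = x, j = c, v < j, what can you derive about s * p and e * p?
s * p < e * p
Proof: Because x divides s and s divides x, x = s. Since v = x, v = s. j = c and v < j, therefore v < c. c ≤ e, so v < e. v = s, so s < e. From p > 0, by multiplying by a positive, s * p < e * p.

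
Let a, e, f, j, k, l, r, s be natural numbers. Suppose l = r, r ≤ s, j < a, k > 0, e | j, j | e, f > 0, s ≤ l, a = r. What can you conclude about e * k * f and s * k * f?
e * k * f < s * k * f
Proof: l = r and s ≤ l, so s ≤ r. r ≤ s, so r = s. Since a = r, a = s. From j | e and e | j, j = e. Since j < a, e < a. From a = s, e < s. k > 0, so e * k < s * k. Since f > 0, e * k * f < s * k * f.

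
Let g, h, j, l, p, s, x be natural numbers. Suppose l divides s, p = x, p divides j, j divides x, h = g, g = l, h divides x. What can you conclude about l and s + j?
l divides s + j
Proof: p = x and p divides j, thus x divides j. j divides x, so x = j. h = g and g = l, thus h = l. h divides x, so l divides x. x = j, so l divides j. Since l divides s, l divides s + j.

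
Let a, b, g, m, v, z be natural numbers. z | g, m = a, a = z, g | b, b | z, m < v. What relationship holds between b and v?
b < v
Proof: From z | g and g | b, z | b. Since b | z, z = b. Since a = z, a = b. m = a and m < v, so a < v. a = b, so b < v.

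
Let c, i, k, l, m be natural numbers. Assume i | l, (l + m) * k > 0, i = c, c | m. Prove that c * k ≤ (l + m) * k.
Because i = c and i | l, c | l. Since c | m, c | l + m. Then c * k | (l + m) * k. Since (l + m) * k > 0, c * k ≤ (l + m) * k.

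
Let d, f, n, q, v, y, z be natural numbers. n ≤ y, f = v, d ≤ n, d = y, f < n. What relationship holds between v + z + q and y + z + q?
v + z + q < y + z + q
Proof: d = y and d ≤ n, thus y ≤ n. n ≤ y, so n = y. From f = v and f < n, v < n. From n = y, v < y. Then v + z < y + z. Then v + z + q < y + z + q.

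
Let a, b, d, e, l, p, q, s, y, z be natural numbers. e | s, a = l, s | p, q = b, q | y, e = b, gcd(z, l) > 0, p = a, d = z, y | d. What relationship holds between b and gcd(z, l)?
b ≤ gcd(z, l)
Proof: Because d = z and y | d, y | z. Since q | y, q | z. q = b, so b | z. From p = a and a = l, p = l. e = b and e | s, therefore b | s. From s | p, b | p. p = l, so b | l. b | z, so b | gcd(z, l). Since gcd(z, l) > 0, b ≤ gcd(z, l).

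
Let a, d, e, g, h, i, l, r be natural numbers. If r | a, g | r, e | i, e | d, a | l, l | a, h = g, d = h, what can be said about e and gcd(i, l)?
e | gcd(i, l)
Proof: Since d = h and h = g, d = g. Since e | d, e | g. g | r, so e | r. a | l and l | a, so a = l. Since r | a, r | l. e | r, so e | l. Because e | i, e | gcd(i, l).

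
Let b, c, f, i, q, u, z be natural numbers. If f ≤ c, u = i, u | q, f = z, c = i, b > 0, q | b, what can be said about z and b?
z ≤ b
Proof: c = i and f ≤ c, therefore f ≤ i. From u | q and q | b, u | b. Since u = i, i | b. b > 0, so i ≤ b. f ≤ i, so f ≤ b. Because f = z, z ≤ b.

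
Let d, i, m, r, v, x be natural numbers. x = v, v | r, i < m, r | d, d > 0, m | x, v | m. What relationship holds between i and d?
i < d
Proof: From x = v and m | x, m | v. v | m, so m = v. i < m, so i < v. v | r and r | d, so v | d. d > 0, so v ≤ d. i < v, so i < d.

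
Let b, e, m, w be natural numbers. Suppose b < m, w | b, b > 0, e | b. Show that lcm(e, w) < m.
From e | b and w | b, lcm(e, w) | b. Since b > 0, lcm(e, w) ≤ b. b < m, so lcm(e, w) < m.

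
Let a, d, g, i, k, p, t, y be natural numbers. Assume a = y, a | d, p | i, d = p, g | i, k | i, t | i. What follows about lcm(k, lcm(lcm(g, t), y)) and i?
lcm(k, lcm(lcm(g, t), y)) | i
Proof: g | i and t | i, therefore lcm(g, t) | i. d = p and a | d, hence a | p. p | i, so a | i. Since a = y, y | i. From lcm(g, t) | i, lcm(lcm(g, t), y) | i. Since k | i, lcm(k, lcm(lcm(g, t), y)) | i.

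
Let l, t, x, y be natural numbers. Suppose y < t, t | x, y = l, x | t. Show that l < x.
Because t | x and x | t, t = x. Since y < t, y < x. y = l, so l < x.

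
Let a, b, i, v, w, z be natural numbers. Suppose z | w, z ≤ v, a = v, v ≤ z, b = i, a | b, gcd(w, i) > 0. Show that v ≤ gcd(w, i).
From z ≤ v and v ≤ z, z = v. Since z | w, v | w. Since a = v and a | b, v | b. Since b = i, v | i. Since v | w, v | gcd(w, i). gcd(w, i) > 0, so v ≤ gcd(w, i).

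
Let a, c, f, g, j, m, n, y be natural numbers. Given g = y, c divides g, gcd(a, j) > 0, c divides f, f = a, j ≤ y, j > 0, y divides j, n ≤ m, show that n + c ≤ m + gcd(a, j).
f = a and c divides f, therefore c divides a. y divides j and j > 0, thus y ≤ j. j ≤ y, so y = j. g = y, so g = j. c divides g, so c divides j. c divides a, so c divides gcd(a, j). Since gcd(a, j) > 0, c ≤ gcd(a, j). Since n ≤ m, n + c ≤ m + gcd(a, j).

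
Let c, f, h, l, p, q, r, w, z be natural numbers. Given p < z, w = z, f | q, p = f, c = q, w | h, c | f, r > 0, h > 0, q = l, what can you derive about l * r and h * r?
l * r < h * r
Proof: From c = q and c | f, q | f. Since f | q, f = q. Since q = l, f = l. p = f and p < z, hence f < z. Since f = l, l < z. Because w = z and w | h, z | h. h > 0, so z ≤ h. l < z, so l < h. r > 0, so l * r < h * r.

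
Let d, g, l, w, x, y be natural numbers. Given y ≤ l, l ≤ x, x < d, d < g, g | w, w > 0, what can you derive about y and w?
y < w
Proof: x < d and d < g, therefore x < g. From l ≤ x, l < g. Because y ≤ l, y < g. From g | w and w > 0, g ≤ w. Since y < g, y < w.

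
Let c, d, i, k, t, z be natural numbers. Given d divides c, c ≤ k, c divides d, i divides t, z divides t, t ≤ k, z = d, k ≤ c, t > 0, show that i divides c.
k ≤ c and c ≤ k, hence k = c. t ≤ k, so t ≤ c. Since d divides c and c divides d, d = c. Since z = d, z = c. Because z divides t and t > 0, z ≤ t. From z = c, c ≤ t. t ≤ c, so t = c. i divides t, so i divides c.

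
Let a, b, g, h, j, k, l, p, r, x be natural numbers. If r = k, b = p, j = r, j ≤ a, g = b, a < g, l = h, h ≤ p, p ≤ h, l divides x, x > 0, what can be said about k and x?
k < x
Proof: j = r and j ≤ a, so r ≤ a. g = b and a < g, therefore a < b. r ≤ a, so r < b. Since b = p, r < p. r = k, so k < p. Since h ≤ p and p ≤ h, h = p. l = h, so l = p. l divides x, so p divides x. Since x > 0, p ≤ x. Since k < p, k < x.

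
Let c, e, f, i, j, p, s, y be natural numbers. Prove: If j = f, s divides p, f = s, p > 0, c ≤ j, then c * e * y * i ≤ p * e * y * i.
j = f and f = s, so j = s. Since c ≤ j, c ≤ s. s divides p and p > 0, so s ≤ p. Since c ≤ s, c ≤ p. By multiplying by a non-negative, c * e ≤ p * e. By multiplying by a non-negative, c * e * y ≤ p * e * y. By multiplying by a non-negative, c * e * y * i ≤ p * e * y * i.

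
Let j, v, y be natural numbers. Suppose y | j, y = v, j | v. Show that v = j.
y = v and y | j, so v | j. j | v, so j = v. Then v = j.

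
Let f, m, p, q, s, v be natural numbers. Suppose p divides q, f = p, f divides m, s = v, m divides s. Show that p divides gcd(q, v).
From f = p and f divides m, p divides m. s = v and m divides s, hence m divides v. Since p divides m, p divides v. p divides q, so p divides gcd(q, v).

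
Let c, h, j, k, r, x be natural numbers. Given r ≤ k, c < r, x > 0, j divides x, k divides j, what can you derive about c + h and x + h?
c + h < x + h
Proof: Because c < r and r ≤ k, c < k. k divides j and j divides x, thus k divides x. Since x > 0, k ≤ x. From c < k, c < x. Then c + h < x + h.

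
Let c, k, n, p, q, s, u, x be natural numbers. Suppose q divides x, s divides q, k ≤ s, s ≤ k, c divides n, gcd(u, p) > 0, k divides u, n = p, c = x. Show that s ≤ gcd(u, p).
Since k ≤ s and s ≤ k, k = s. Since k divides u, s divides u. Because c = x and c divides n, x divides n. q divides x, so q divides n. Because s divides q, s divides n. Since n = p, s divides p. Since s divides u, s divides gcd(u, p). gcd(u, p) > 0, so s ≤ gcd(u, p).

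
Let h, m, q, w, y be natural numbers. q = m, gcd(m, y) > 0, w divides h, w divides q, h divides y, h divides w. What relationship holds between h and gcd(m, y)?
h ≤ gcd(m, y)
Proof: w divides h and h divides w, thus w = h. From q = m and w divides q, w divides m. w = h, so h divides m. Since h divides y, h divides gcd(m, y). From gcd(m, y) > 0, h ≤ gcd(m, y).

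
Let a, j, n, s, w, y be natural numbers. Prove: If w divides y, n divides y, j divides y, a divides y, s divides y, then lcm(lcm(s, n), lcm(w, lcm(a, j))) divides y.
s divides y and n divides y, thus lcm(s, n) divides y. Since a divides y and j divides y, lcm(a, j) divides y. w divides y, so lcm(w, lcm(a, j)) divides y. lcm(s, n) divides y, so lcm(lcm(s, n), lcm(w, lcm(a, j))) divides y.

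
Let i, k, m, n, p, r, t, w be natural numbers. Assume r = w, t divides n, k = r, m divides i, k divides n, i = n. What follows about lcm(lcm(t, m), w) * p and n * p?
lcm(lcm(t, m), w) * p divides n * p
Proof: From i = n and m divides i, m divides n. Because t divides n, lcm(t, m) divides n. k = r and r = w, so k = w. k divides n, so w divides n. Since lcm(t, m) divides n, lcm(lcm(t, m), w) divides n. Then lcm(lcm(t, m), w) * p divides n * p.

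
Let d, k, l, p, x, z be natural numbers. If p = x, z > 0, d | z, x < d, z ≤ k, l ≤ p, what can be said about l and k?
l < k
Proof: Because p = x and l ≤ p, l ≤ x. x < d, so l < d. Since d | z and z > 0, d ≤ z. z ≤ k, so d ≤ k. l < d, so l < k.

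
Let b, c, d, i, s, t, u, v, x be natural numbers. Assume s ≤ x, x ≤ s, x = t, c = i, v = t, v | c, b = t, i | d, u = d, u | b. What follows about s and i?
s = i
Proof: Since s ≤ x and x ≤ s, s = x. x = t, so s = t. From v = t and v | c, t | c. c = i, so t | i. u = d and u | b, hence d | b. i | d, so i | b. b = t, so i | t. t | i, so t = i. Since s = t, s = i.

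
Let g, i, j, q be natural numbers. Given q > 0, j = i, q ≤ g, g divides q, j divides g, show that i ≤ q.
g divides q and q > 0, so g ≤ q. q ≤ g, so g = q. j divides g, so j divides q. q > 0, so j ≤ q. Since j = i, i ≤ q.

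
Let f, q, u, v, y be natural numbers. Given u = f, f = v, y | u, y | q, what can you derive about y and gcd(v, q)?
y | gcd(v, q)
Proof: Because u = f and f = v, u = v. Since y | u, y | v. Since y | q, y | gcd(v, q).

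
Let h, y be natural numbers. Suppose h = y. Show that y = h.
h = y. By symmetry, y = h.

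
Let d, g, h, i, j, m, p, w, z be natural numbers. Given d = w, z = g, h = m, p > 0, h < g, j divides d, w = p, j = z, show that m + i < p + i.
Since h = m and h < g, m < g. j = z and z = g, thus j = g. d = w and j divides d, thus j divides w. Since w = p, j divides p. j = g, so g divides p. p > 0, so g ≤ p. Since m < g, m < p. Then m + i < p + i.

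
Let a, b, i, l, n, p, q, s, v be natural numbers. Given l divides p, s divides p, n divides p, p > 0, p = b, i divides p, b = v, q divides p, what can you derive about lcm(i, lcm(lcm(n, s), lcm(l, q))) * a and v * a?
lcm(i, lcm(lcm(n, s), lcm(l, q))) * a ≤ v * a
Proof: p = b and b = v, hence p = v. Since n divides p and s divides p, lcm(n, s) divides p. l divides p and q divides p, hence lcm(l, q) divides p. lcm(n, s) divides p, so lcm(lcm(n, s), lcm(l, q)) divides p. i divides p, so lcm(i, lcm(lcm(n, s), lcm(l, q))) divides p. From p > 0, lcm(i, lcm(lcm(n, s), lcm(l, q))) ≤ p. p = v, so lcm(i, lcm(lcm(n, s), lcm(l, q))) ≤ v. By multiplying by a non-negative, lcm(i, lcm(lcm(n, s), lcm(l, q))) * a ≤ v * a.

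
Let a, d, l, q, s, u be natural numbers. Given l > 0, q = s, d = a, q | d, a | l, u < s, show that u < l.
q = s and q | d, thus s | d. d = a, so s | a. Since a | l, s | l. l > 0, so s ≤ l. From u < s, u < l.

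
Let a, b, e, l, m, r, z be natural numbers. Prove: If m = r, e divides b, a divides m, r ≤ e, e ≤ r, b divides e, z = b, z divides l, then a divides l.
From r ≤ e and e ≤ r, r = e. m = r, so m = e. e divides b and b divides e, thus e = b. m = e, so m = b. Since a divides m, a divides b. From z = b and z divides l, b divides l. Since a divides b, a divides l.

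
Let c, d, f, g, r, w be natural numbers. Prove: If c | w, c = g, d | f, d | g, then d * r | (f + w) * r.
Since c = g and c | w, g | w. Since d | g, d | w. d | f, so d | f + w. Then d * r | (f + w) * r.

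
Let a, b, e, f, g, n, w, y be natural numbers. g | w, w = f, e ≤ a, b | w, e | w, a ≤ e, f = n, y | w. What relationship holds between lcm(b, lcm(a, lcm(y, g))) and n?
lcm(b, lcm(a, lcm(y, g))) | n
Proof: w = f and f = n, therefore w = n. e ≤ a and a ≤ e, so e = a. Since e | w, a | w. y | w and g | w, thus lcm(y, g) | w. a | w, so lcm(a, lcm(y, g)) | w. Since b | w, lcm(b, lcm(a, lcm(y, g))) | w. w = n, so lcm(b, lcm(a, lcm(y, g))) | n.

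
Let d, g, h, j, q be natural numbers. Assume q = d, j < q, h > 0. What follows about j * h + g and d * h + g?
j * h + g < d * h + g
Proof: q = d and j < q, therefore j < d. Combining with h > 0, by multiplying by a positive, j * h < d * h. Then j * h + g < d * h + g.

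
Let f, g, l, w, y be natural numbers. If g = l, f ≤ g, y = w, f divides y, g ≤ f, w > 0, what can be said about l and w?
l ≤ w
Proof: f ≤ g and g ≤ f, so f = g. g = l, so f = l. f divides y, so l divides y. Since y = w, l divides w. Since w > 0, l ≤ w.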